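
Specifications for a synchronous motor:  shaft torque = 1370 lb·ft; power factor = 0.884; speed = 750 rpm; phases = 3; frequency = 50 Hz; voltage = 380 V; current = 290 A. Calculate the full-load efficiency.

86.5 %

τ = 1370 lb·ft × 1.356 = 1858 N·m
ω = 2π × 750/60 = 78.54 rad/s; P_out = τω = 1858 × 78.54 = 145927 W
P_in = √3·V_L·I_L·cosφ = 1.732 × 380 × 290 × 0.884 = 168726 W
η = P_out / P_in = 145927 / 168726 = 0.865 = 86.5%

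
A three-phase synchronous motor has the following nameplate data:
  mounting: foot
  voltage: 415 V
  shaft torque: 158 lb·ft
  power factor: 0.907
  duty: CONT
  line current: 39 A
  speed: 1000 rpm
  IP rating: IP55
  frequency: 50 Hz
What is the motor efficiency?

τ = 158 lb·ft × 1.356 = 214.2 N·m
ω = 2π × 1000/60 = 104.7 rad/s; P_out = τω = 214.2 × 104.7 = 22427 W
P_in = √3·V_L·I_L·cosφ = 1.732 × 415 × 39 × 0.907 = 25425 W
η = P_out / P_in = 22427 / 25425 = 0.882 = 88.2%

88.2 %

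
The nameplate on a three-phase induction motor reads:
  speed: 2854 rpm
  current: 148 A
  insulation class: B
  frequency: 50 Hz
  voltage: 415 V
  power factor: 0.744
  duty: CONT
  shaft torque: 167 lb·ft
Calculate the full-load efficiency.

τ = 167 lb·ft × 1.356 = 226.5 N·m
ω = 2π × 2854/60 = 298.9 rad/s; P_out = τω = 226.5 × 298.9 = 67701 W
P_in = √3·V_L·I_L·cosφ = 1.732 × 415 × 148 × 0.744 = 79146 W
η = P_out / P_in = 67701 / 79146 = 0.855 = 85.5%

85.5 %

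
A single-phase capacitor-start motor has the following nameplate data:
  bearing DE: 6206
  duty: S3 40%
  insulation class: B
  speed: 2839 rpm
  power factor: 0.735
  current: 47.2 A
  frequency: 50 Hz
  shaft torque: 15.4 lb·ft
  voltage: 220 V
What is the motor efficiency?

81.3 %

τ = 15.4 lb·ft × 1.356 = 20.88 N·m
ω = 2π × 2839/60 = 297.3 rad/s; P_out = τω = 20.88 × 297.3 = 6208 W
P_in = V·I·cosφ = 220 × 47.2 × 0.735 = 7632 W
η = P_out / P_in = 6208 / 7632 = 0.813 = 81.3%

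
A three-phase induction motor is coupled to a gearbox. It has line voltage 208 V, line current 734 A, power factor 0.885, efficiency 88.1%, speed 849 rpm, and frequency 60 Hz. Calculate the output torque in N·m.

2320 N·m

P_in = √3·V·I·cosφ = 1.732 × 208 × 734 × 0.885 = 234019 W
P_out = η·P_in = 0.881 × 234019 = 206171 W
n = 849 rpm
ω = 2π×849/60 = 88.91 rad/s
τ = P_out/ω = 206171/88.91 = 2320 N·m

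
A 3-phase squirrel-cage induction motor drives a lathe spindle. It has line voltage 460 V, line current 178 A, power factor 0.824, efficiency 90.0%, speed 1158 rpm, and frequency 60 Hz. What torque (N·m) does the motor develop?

P_in = √3·V·I·cosφ = 1.732 × 460 × 178 × 0.824 = 116857 W
P_out = η·P_in = 0.9 × 116857 = 105171 W
n = 1158 rpm
ω = 2π×1158/60 = 121.3 rad/s
τ = P_out/ω = 105171/121.3 = 867 N·m

867 N·m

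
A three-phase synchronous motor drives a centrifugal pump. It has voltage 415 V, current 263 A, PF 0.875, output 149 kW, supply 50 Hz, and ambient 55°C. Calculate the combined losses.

P_in = √3·V·I·cosφ = 1.732×415×263×0.875 = 165409 W
P_out = 149000 W
Losses = P_in − P_out = 165409 − 149000 = 16409 W

16.4 kW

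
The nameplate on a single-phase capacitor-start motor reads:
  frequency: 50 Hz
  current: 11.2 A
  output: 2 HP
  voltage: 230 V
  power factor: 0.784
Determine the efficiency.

73.9 %

P_out = 2 × 746 = 1492 W
P_in = V·I·cosφ = 230 × 11.2 × 0.784 = 2020 W
η = P_out / P_in = 1492 / 2020 = 0.739 = 73.9%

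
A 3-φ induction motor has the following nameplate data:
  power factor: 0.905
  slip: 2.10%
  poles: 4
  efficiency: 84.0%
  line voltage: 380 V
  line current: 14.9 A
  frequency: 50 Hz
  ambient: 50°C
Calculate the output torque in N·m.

P_in = √3·V·I·cosφ = 1.732 × 380 × 14.9 × 0.905 = 8875 W
P_out = η·P_in = 0.84 × 8875 = 7455 W
n_s = 120×50/4 = 1500 rpm; n = 1500×(1−0.021) = 1469 rpm
ω = 2π×1469/60 = 153.8 rad/s
τ = P_out/ω = 7455/153.8 = 48.5 N·m

48.5 N·m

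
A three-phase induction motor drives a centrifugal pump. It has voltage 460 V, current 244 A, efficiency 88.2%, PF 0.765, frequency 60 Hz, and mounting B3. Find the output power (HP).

P_in = √3·V·I·cosφ = 1.732 × 460 × 244 × 0.765 = 148716 W
P_out = η·P_in = 0.882 × 148716 = 131168 W
= 131168/746 = 176 HP

176 HP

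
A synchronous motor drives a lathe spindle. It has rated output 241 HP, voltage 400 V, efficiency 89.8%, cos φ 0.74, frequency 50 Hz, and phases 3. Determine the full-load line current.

391 A

P_out = 241 × 746 = 179786 W
P_in = P_out / η = 179786 / 0.898 = 200207 W
I_L = P_in / (√3·V_L·cosφ) = 200207 / (1.732 × 400 × 0.74) = 391 A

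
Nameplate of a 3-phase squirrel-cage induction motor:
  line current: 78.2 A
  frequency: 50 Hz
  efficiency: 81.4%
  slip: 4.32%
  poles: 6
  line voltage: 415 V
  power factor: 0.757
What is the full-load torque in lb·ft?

255 lb·ft

P_in = √3·V·I·cosφ = 1.732 × 415 × 78.2 × 0.757 = 42550 W
P_out = η·P_in = 0.814 × 42550 = 34636 W
n_s = 120×50/6 = 1000 rpm; n = 1000×(1−0.0432) = 957 rpm
ω = 2π×957/60 = 100.2 rad/s
τ = P_out/ω = 34636/100.2 = 345.7 N·m
In lb·ft: 345.7/1.356 = 255 lb·ft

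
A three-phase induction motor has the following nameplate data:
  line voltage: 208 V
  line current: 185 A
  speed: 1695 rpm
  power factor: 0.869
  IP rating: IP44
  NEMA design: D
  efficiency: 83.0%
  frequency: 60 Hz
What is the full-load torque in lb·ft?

200 lb·ft

P_in = √3·V·I·cosφ = 1.732 × 208 × 185 × 0.869 = 57917 W
P_out = η·P_in = 0.83 × 57917 = 48071 W
n = 1695 rpm
ω = 2π×1695/60 = 177.5 rad/s
τ = P_out/ω = 48071/177.5 = 270.8 N·m
In lb·ft: 270.8/1.356 = 200 lb·ft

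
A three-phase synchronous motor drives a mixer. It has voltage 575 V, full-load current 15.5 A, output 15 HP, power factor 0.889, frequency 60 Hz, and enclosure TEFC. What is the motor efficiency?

81.5 %

P_out = 15 × 746 = 11190 W
P_in = √3·V_L·I_L·cosφ = 1.732 × 575 × 15.5 × 0.889 = 13723 W
η = P_out / P_in = 11190 / 13723 = 0.815 = 81.5%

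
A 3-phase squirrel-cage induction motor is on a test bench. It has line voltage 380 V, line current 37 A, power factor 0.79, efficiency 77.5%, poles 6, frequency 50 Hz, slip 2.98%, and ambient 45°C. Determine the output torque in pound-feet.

108 lb·ft

P_in = √3·V·I·cosφ = 1.732 × 380 × 37 × 0.79 = 19238 W
P_out = η·P_in = 0.775 × 19238 = 14909 W
n_s = 120×50/6 = 1000 rpm; n = 1000×(1−0.0298) = 970 rpm
ω = 2π×970/60 = 101.6 rad/s
τ = P_out/ω = 14909/101.6 = 146.7 N·m
In lb·ft: 146.7/1.356 = 108 lb·ft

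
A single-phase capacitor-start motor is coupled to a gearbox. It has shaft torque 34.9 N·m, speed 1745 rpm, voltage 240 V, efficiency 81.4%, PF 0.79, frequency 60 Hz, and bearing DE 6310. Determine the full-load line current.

ω = 2π×1745/60 = 182.7 rad/s; P_out = τω = 34.9 × 182.7 = 6376 W
P_in = P_out / η = 6376 / 0.814 = 7833 W
I = P_in / (V·cosφ) = 7833 / (240 × 0.79) = 41.3 A

41.3 A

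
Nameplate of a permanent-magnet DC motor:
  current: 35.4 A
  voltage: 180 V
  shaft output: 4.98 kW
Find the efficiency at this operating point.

78.2 %

P_out = 4.98 kW = 4980 W
P_in = V·I = 180 × 35.4 = 6372 W
η = P_out / P_in = 4980 / 6372 = 0.782 = 78.2%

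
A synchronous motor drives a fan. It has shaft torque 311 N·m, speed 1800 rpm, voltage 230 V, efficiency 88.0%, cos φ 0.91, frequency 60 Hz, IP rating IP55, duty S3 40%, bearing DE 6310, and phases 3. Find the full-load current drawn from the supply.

184 A

ω = 2π×1800/60 = 188.5 rad/s; P_out = τω = 311 × 188.5 = 58624 W
P_in = P_out / η = 58624 / 0.880 = 66618 W
I_L = P_in / (√3·V_L·cosφ) = 66618 / (1.732 × 230 × 0.91) = 184 A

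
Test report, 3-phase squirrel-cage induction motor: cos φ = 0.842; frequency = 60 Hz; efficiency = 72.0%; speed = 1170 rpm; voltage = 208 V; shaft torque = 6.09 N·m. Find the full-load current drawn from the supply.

3.42 A

ω = 2π×1170/60 = 122.5 rad/s; P_out = τω = 6.09 × 122.5 = 746 W
P_in = P_out / η = 746 / 0.720 = 1036 W
I_L = P_in / (√3·V_L·cosφ) = 1036 / (1.732 × 208 × 0.842) = 3.42 A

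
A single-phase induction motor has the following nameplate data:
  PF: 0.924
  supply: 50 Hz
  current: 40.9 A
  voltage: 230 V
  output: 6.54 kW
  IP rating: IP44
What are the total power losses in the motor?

P_in = V·I·cosφ = 230×40.9×0.924 = 8692 W
P_out = 6540 W
Losses = P_in − P_out = 8692 − 6540 = 2152 W

2.15 kW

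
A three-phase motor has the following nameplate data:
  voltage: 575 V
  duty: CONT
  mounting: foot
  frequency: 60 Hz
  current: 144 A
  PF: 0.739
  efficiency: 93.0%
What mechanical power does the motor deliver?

98.6 kW

P_in = √3·V·I·cosφ = 1.732 × 575 × 144 × 0.739 = 105980 W
P_out = η·P_in = 0.93 × 105980 = 98561 W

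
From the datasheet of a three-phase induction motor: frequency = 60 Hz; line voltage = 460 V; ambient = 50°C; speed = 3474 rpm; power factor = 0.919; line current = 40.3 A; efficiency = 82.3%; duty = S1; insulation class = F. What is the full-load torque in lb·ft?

49.2 lb·ft

P_in = √3·V·I·cosφ = 1.732 × 460 × 40.3 × 0.919 = 29507 W
P_out = η·P_in = 0.823 × 29507 = 24284 W
n = 3474 rpm
ω = 2π×3474/60 = 363.8 rad/s
τ = P_out/ω = 24284/363.8 = 66.75 N·m
In lb·ft: 66.75/1.356 = 49.2 lb·ft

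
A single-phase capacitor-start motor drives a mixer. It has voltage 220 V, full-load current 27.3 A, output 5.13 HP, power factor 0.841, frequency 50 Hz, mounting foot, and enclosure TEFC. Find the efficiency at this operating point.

P_out = 5.13 × 746 = 3827 W
P_in = V·I·cosφ = 220 × 27.3 × 0.841 = 5051 W
η = P_out / P_in = 3827 / 5051 = 0.758 = 75.8%

75.8 %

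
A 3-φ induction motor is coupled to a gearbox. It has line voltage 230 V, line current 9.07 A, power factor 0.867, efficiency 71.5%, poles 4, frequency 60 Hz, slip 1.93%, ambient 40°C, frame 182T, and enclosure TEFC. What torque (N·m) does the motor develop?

12.1 N·m

P_in = √3·V·I·cosφ = 1.732 × 230 × 9.07 × 0.867 = 3133 W
P_out = η·P_in = 0.715 × 3133 = 2240 W
n_s = 120×60/4 = 1800 rpm; n = 1800×(1−0.0193) = 1765 rpm
ω = 2π×1765/60 = 184.8 rad/s
τ = P_out/ω = 2240/184.8 = 12.1 N·m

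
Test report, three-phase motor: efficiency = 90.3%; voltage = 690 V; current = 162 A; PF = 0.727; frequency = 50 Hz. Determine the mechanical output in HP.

P_in = √3·V·I·cosφ = 1.732 × 690 × 162 × 0.727 = 140749 W
P_out = η·P_in = 0.903 × 140749 = 127096 W
= 127096/746 = 170 HP

170 HP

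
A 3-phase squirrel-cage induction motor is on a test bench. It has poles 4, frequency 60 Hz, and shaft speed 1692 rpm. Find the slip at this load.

n_s = 120f/p = 120×60/4 = 1800 rpm
s = (n_s − n)/n_s = (1800 − 1692)/1800 = 0.0600

6.00 %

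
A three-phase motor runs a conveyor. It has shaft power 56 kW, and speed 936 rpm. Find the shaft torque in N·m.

571 N·m

ω = 2π × 936/60 = 98.02 rad/s
τ = P/ω = 56000/98.02 = 571 N·m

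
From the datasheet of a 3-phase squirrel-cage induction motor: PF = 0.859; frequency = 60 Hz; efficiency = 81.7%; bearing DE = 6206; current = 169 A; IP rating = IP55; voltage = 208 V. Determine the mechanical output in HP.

57.3 HP

P_in = √3·V·I·cosφ = 1.732 × 208 × 169 × 0.859 = 52299 W
P_out = η·P_in = 0.817 × 52299 = 42728 W
= 42728/746 = 57.3 HP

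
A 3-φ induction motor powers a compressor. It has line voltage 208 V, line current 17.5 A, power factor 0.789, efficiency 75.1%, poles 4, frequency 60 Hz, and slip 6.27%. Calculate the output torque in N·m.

21.1 N·m

P_in = √3·V·I·cosφ = 1.732 × 208 × 17.5 × 0.789 = 4974 W
P_out = η·P_in = 0.751 × 4974 = 3735 W
n_s = 120×60/4 = 1800 rpm; n = 1800×(1−0.0627) = 1687 rpm
ω = 2π×1687/60 = 176.7 rad/s
τ = P_out/ω = 3735/176.7 = 21.1 N·m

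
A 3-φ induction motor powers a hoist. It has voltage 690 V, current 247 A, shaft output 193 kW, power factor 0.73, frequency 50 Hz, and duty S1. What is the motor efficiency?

89.6 %

P_out = 193 kW = 193000 W
P_in = √3·V_L·I_L·cosφ = 1.732 × 690 × 247 × 0.73 = 215485 W
η = P_out / P_in = 193000 / 215485 = 0.896 = 89.6%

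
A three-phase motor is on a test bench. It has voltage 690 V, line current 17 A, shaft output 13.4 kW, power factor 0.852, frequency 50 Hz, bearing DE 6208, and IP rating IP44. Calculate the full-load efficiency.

77.4 %

P_out = 13.4 kW = 13400 W
P_in = √3·V_L·I_L·cosφ = 1.732 × 690 × 17 × 0.852 = 17310 W
η = P_out / P_in = 13400 / 17310 = 0.774 = 77.4%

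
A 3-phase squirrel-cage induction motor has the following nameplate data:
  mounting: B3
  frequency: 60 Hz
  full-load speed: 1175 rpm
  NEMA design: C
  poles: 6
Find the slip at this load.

2.08 %

n_s = 120f/p = 120×60/6 = 1200 rpm
s = (n_s − n)/n_s = (1200 − 1175)/1200 = 0.0208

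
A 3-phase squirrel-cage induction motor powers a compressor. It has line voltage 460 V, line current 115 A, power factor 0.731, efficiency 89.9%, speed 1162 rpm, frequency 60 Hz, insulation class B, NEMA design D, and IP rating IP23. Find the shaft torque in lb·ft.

365 lb·ft

P_in = √3·V·I·cosφ = 1.732 × 460 × 115 × 0.731 = 66976 W
P_out = η·P_in = 0.899 × 66976 = 60211 W
n = 1162 rpm
ω = 2π×1162/60 = 121.7 rad/s
τ = P_out/ω = 60211/121.7 = 494.7 N·m
In lb·ft: 494.7/1.356 = 365 lb·ft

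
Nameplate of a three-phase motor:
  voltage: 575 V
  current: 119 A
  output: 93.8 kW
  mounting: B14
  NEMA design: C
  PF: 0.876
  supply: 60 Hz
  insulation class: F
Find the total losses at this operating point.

P_in = √3·V·I·cosφ = 1.732×575×119×0.876 = 103817 W
P_out = 93800 W
Losses = P_in − P_out = 103817 − 93800 = 10017 W

10 kW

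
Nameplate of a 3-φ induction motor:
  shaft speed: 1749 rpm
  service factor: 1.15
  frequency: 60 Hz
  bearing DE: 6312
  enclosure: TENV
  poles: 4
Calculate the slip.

n_s = 120f/p = 120×60/4 = 1800 rpm
s = (n_s − n)/n_s = (1800 − 1749)/1800 = 0.0283

2.8 %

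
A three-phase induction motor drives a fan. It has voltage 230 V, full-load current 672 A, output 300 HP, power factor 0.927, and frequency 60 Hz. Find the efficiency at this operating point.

90.2 %

P_out = 300 × 746 = 223800 W
P_in = √3·V_L·I_L·cosφ = 1.732 × 230 × 672 × 0.927 = 248156 W
η = P_out / P_in = 223800 / 248156 = 0.902 = 90.2%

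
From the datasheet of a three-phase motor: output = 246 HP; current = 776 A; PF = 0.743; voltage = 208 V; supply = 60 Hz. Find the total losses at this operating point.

24.2 kW

P_in = √3·V·I·cosφ = 1.732×208×776×0.743 = 207712 W
P_out = 246×746 = 183516 W
Losses = P_in − P_out = 207712 − 183516 = 24196 W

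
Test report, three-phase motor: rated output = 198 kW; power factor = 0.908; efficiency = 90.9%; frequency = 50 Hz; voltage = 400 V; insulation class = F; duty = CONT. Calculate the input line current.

346 A

P_out = 198 kW = 198000 W
P_in = P_out / η = 198000 / 0.909 = 217822 W
I_L = P_in / (√3·V_L·cosφ) = 217822 / (1.732 × 400 × 0.908) = 346 A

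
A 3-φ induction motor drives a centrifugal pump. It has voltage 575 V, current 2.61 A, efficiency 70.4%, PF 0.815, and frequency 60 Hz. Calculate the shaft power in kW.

P_in = √3·V·I·cosφ = 1.732 × 575 × 2.61 × 0.815 = 2118 W
P_out = η·P_in = 0.704 × 2118 = 1491 W

1.49 kW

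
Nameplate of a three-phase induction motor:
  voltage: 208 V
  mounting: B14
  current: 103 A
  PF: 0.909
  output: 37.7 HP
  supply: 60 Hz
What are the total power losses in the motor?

5.61 kW

P_in = √3·V·I·cosφ = 1.732×208×103×0.909 = 33730 W
P_out = 37.7×746 = 28124 W
Losses = P_in − P_out = 33730 − 28124 = 5606 W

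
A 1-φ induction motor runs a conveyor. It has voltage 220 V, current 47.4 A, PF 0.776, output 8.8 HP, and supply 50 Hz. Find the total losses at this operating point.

1.53 kW

P_in = V·I·cosφ = 220×47.4×0.776 = 8092 W
P_out = 8.8×746 = 6565 W
Losses = P_in − P_out = 8092 − 6565 = 1527 W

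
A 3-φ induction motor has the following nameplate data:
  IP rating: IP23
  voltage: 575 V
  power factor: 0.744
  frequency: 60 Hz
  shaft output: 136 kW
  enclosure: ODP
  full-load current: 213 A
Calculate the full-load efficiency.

P_out = 136 kW = 136000 W
P_in = √3·V_L·I_L·cosφ = 1.732 × 575 × 213 × 0.744 = 157822 W
η = P_out / P_in = 136000 / 157822 = 0.862 = 86.2%

86.2 %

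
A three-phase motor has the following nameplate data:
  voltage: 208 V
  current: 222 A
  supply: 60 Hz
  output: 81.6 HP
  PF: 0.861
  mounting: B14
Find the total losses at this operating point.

P_in = √3·V·I·cosφ = 1.732×208×222×0.861 = 68860 W
P_out = 81.6×746 = 60874 W
Losses = P_in − P_out = 68860 − 60874 = 7986 W

7.99 kW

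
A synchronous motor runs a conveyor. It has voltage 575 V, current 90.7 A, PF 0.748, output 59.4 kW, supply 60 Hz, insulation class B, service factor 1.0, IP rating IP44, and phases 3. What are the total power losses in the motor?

P_in = √3·V·I·cosφ = 1.732×575×90.7×0.748 = 67565 W
P_out = 59400 W
Losses = P_in − P_out = 67565 − 59400 = 8165 W

8.17 kW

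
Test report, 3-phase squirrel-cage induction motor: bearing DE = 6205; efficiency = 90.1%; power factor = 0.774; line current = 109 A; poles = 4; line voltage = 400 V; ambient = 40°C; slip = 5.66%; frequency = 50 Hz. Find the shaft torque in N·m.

355 N·m

P_in = √3·V·I·cosφ = 1.732 × 400 × 109 × 0.774 = 58449 W
P_out = η·P_in = 0.901 × 58449 = 52663 W
n_s = 120×50/4 = 1500 rpm; n = 1500×(1−0.0566) = 1415 rpm
ω = 2π×1415/60 = 148.2 rad/s
τ = P_out/ω = 52663/148.2 = 355 N·m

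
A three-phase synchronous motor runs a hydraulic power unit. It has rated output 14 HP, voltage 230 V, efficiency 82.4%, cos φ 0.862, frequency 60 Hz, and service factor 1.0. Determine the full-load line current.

P_out = 14 × 746 = 10444 W
P_in = P_out / η = 10444 / 0.824 = 12675 W
I_L = P_in / (√3·V_L·cosφ) = 12675 / (1.732 × 230 × 0.862) = 36.9 A

36.9 A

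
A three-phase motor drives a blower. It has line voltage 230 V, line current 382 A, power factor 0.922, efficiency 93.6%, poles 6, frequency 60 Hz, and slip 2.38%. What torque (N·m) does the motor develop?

P_in = √3·V·I·cosφ = 1.732 × 230 × 382 × 0.922 = 140304 W
P_out = η·P_in = 0.936 × 140304 = 131325 W
n_s = 120×60/6 = 1200 rpm; n = 1200×(1−0.0238) = 1171 rpm
ω = 2π×1171/60 = 122.6 rad/s
τ = P_out/ω = 131325/122.6 = 1070 N·m

1070 N·m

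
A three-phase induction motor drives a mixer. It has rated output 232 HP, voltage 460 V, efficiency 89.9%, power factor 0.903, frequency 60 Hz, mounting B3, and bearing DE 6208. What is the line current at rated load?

P_out = 232 × 746 = 173072 W
P_in = P_out / η = 173072 / 0.899 = 192516 W
I_L = P_in / (√3·V_L·cosφ) = 192516 / (1.732 × 460 × 0.903) = 268 A

268 A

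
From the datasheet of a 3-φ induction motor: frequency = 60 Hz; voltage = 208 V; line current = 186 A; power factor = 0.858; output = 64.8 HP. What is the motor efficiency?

84.1 %

P_out = 64.8 × 746 = 48341 W
P_in = √3·V_L·I_L·cosφ = 1.732 × 208 × 186 × 0.858 = 57493 W
η = P_out / P_in = 48341 / 57493 = 0.841 = 84.1%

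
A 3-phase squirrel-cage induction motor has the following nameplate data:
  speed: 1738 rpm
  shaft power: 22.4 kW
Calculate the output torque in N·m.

123 N·m

ω = 2π × 1738/60 = 182 rad/s
τ = P/ω = 22400/182 = 123 N·m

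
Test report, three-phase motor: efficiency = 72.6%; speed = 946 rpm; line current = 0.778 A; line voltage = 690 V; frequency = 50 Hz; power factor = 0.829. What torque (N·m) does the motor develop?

5.65 N·m

P_in = √3·V·I·cosφ = 1.732 × 690 × 0.778 × 0.829 = 771 W
P_out = η·P_in = 0.726 × 771 = 560 W
n = 946 rpm
ω = 2π×946/60 = 99.06 rad/s
τ = P_out/ω = 560/99.06 = 5.65 N·m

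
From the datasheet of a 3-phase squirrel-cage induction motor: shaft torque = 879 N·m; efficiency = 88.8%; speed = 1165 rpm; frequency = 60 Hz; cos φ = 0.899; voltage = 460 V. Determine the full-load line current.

169 A

ω = 2π×1165/60 = 122 rad/s; P_out = τω = 879 × 122 = 107238 W
P_in = P_out / η = 107238 / 0.888 = 120764 W
I_L = P_in / (√3·V_L·cosφ) = 120764 / (1.732 × 460 × 0.899) = 169 A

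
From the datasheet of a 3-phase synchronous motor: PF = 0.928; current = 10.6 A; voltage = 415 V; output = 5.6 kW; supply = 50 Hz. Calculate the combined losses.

1.47 kW

P_in = √3·V·I·cosφ = 1.732×415×10.6×0.928 = 7070 W
P_out = 5600 W
Losses = P_in − P_out = 7070 − 5600 = 1470 W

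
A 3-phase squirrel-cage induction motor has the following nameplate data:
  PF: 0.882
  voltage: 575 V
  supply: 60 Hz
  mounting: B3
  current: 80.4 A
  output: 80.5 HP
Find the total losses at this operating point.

10600 W

P_in = √3·V·I·cosφ = 1.732×575×80.4×0.882 = 70622 W
P_out = 80.5×746 = 60053 W
Losses = P_in − P_out = 70622 − 60053 = 10569 W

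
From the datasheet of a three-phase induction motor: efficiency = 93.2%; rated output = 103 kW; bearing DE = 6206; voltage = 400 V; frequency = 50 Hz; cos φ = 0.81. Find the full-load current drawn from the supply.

P_out = 103 kW = 103000 W
P_in = P_out / η = 103000 / 0.932 = 110515 W
I_L = P_in / (√3·V_L·cosφ) = 110515 / (1.732 × 400 × 0.81) = 197 A

197 A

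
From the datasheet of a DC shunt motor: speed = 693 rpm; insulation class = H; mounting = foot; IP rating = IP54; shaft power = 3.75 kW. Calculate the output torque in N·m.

51.7 N·m

ω = 2π × 693/60 = 72.57 rad/s
τ = P/ω = 3750/72.57 = 51.7 N·m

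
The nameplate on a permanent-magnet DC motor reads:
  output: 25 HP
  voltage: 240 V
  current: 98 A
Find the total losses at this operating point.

4.87 kW

P_in = V·I = 240×98 = 23520 W
P_out = 25×746 = 18650 W
Losses = P_in − P_out = 23520 − 18650 = 4870 W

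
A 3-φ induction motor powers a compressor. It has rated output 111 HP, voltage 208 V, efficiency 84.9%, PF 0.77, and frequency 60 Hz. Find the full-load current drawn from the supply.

352 A

P_out = 111 × 746 = 82806 W
P_in = P_out / η = 82806 / 0.849 = 97534 W
I_L = P_in / (√3·V_L·cosφ) = 97534 / (1.732 × 208 × 0.77) = 352 A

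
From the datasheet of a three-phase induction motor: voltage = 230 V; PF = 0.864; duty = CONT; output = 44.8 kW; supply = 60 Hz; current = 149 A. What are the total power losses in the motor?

P_in = √3·V·I·cosφ = 1.732×230×149×0.864 = 51283 W
P_out = 44800 W
Losses = P_in − P_out = 51283 − 44800 = 6483 W

6480 W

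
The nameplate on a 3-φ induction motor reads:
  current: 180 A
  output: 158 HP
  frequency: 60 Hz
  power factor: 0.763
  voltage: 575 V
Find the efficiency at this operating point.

P_out = 158 × 746 = 117868 W
P_in = √3·V_L·I_L·cosφ = 1.732 × 575 × 180 × 0.763 = 136777 W
η = P_out / P_in = 117868 / 136777 = 0.862 = 86.2%

86.2 %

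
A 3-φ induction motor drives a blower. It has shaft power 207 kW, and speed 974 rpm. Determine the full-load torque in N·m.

2030 N·m

ω = 2π × 974/60 = 102 rad/s
τ = P/ω = 207000/102 = 2030 N·m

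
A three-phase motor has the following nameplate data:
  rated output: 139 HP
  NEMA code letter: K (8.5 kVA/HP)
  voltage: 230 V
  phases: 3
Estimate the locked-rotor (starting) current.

2970 A

S_LR = 8.5 × 139 = 1181.5 kVA
I_LR = S_LR/(√3·V_L) = 1181500/(1.732×230) = 2970 A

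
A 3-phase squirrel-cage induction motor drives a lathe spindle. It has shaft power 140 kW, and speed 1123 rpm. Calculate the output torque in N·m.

1190 N·m

ω = 2π × 1123/60 = 117.6 rad/s
τ = P/ω = 140000/117.6 = 1190 N·m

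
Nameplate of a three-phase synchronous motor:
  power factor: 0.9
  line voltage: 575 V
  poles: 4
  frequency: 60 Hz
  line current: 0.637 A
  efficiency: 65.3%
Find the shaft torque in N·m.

1.98 N·m

P_in = √3·V·I·cosφ = 1.732 × 575 × 0.637 × 0.9 = 571 W
P_out = η·P_in = 0.653 × 571 = 373 W
n = n_s = 120×60/4 = 1800 rpm (synchronous)
ω = 2π×1800/60 = 188.5 rad/s
τ = P_out/ω = 373/188.5 = 1.98 N·m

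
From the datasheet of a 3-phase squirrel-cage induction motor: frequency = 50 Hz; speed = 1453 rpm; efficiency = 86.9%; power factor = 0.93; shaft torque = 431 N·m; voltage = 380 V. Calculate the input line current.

123 A

ω = 2π×1453/60 = 152.2 rad/s; P_out = τω = 431 × 152.2 = 65598 W
P_in = P_out / η = 65598 / 0.869 = 75487 W
I_L = P_in / (√3·V_L·cosφ) = 75487 / (1.732 × 380 × 0.93) = 123 A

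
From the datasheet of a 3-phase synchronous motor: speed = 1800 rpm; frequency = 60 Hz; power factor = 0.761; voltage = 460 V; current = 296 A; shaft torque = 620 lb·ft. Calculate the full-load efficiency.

88.3 %

τ = 620 lb·ft × 1.356 = 840.7 N·m
ω = 2π × 1800/60 = 188.5 rad/s; P_out = τω = 840.7 × 188.5 = 158472 W
P_in = √3·V_L·I_L·cosφ = 1.732 × 460 × 296 × 0.761 = 179466 W
η = P_out / P_in = 158472 / 179466 = 0.883 = 88.3%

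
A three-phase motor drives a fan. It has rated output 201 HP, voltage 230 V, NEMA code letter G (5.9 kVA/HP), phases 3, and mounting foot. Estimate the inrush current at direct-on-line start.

S_LR = 5.9 × 201 = 1185.9 kVA
I_LR = S_LR/(√3·V_L) = 1185900/(1.732×230) = 2980 A

2980 A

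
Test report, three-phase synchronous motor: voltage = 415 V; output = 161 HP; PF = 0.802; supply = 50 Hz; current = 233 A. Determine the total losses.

P_in = √3·V·I·cosφ = 1.732×415×233×0.802 = 134316 W
P_out = 161×746 = 120106 W
Losses = P_in − P_out = 134316 − 120106 = 14210 W

14200 W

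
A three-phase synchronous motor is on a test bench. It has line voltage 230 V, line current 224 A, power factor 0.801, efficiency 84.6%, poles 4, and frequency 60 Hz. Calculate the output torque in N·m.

P_in = √3·V·I·cosφ = 1.732 × 230 × 224 × 0.801 = 71475 W
P_out = η·P_in = 0.846 × 71475 = 60468 W
n = n_s = 120×60/4 = 1800 rpm (synchronous)
ω = 2π×1800/60 = 188.5 rad/s
τ = P_out/ω = 60468/188.5 = 321 N·m

321 N·m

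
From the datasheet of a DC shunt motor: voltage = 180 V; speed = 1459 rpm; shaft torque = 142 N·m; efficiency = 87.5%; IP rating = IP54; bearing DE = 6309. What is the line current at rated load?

138 A

ω = 2π×1459/60 = 152.8 rad/s; P_out = τω = 142 × 152.8 = 21698 W
P_in = P_out / η = 21698 / 0.875 = 24798 W
I = P_in / V = 24798 / 180 = 138 A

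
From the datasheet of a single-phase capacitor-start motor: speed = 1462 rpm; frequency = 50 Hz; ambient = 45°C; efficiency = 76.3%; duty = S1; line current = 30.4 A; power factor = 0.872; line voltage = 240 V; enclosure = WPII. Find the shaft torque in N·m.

P_in = V·I·cosφ = 240 × 30.4 × 0.872 = 6362 W
P_out = η·P_in = 0.763 × 6362 = 4854 W
n = 1462 rpm
ω = 2π×1462/60 = 153.1 rad/s
τ = P_out/ω = 4854/153.1 = 31.7 N·m

31.7 N·m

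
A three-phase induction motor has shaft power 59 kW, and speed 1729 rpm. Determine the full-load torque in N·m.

326 N·m

ω = 2π × 1729/60 = 181.1 rad/s
τ = P/ω = 59000/181.1 = 326 N·m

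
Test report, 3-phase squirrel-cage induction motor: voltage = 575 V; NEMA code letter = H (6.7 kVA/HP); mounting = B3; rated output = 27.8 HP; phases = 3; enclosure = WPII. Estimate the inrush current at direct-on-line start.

187 A

S_LR = 6.7 × 27.8 = 186.26 kVA
I_LR = S_LR/(√3·V_L) = 186260/(1.732×575) = 187 A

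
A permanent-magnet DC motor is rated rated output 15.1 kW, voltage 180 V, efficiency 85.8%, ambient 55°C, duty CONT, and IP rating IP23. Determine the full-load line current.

97.8 A

P_out = 15.1 kW = 15100 W
P_in = P_out / η = 15100 / 0.858 = 17599 W
I = P_in / V = 17599 / 180 = 97.8 A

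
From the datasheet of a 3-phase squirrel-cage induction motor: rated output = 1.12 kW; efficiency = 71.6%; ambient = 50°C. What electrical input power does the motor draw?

P_out = 1120 W
P_in = P_out/η = 1120/0.716 = 1564 W = 1.56 kW

1.56 kW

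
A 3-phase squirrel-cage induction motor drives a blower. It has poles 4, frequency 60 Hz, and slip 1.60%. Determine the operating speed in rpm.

n_s = 120f/p = 120×60/4 = 1800 rpm
n = n_s(1 − s) = 1800 × (1 − 0.016) = 1771 rpm

1771 rpm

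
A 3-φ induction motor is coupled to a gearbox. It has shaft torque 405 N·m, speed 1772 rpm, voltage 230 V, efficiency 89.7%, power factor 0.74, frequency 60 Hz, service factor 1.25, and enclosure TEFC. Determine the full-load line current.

ω = 2π×1772/60 = 185.6 rad/s; P_out = τω = 405 × 185.6 = 75168 W
P_in = P_out / η = 75168 / 0.897 = 83799 W
I_L = P_in / (√3·V_L·cosφ) = 83799 / (1.732 × 230 × 0.74) = 284 A

284 A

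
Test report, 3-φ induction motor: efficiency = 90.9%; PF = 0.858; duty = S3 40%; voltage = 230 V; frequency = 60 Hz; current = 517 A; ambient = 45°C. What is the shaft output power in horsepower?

215 HP

P_in = √3·V·I·cosφ = 1.732 × 230 × 517 × 0.858 = 176707 W
P_out = η·P_in = 0.909 × 176707 = 160627 W
= 160627/746 = 215 HP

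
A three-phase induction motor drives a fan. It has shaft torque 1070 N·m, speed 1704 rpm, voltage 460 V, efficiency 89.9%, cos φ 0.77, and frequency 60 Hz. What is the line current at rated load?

346 A

ω = 2π×1704/60 = 178.4 rad/s; P_out = τω = 1070 × 178.4 = 190888 W
P_in = P_out / η = 190888 / 0.899 = 212334 W
I_L = P_in / (√3·V_L·cosφ) = 212334 / (1.732 × 460 × 0.77) = 346 A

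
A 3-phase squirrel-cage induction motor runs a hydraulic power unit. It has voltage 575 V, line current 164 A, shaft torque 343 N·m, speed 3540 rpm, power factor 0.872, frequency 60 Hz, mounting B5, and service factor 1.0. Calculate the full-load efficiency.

ω = 2π × 3540/60 = 370.7 rad/s; P_out = τω = 343 × 370.7 = 127150 W
P_in = √3·V_L·I_L·cosφ = 1.732 × 575 × 164 × 0.872 = 142422 W
η = P_out / P_in = 127150 / 142422 = 0.893 = 89.3%

89.3 %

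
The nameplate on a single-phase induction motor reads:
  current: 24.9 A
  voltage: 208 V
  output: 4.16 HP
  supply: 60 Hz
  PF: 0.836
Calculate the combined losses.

P_in = V·I·cosφ = 208×24.9×0.836 = 4330 W
P_out = 4.16×746 = 3103 W
Losses = P_in − P_out = 4330 − 3103 = 1227 W

1230 W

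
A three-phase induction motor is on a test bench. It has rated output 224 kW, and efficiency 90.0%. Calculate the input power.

P_out = 224000 W
P_in = P_out/η = 224000/0.9 = 248889 W = 249 kW

249 kW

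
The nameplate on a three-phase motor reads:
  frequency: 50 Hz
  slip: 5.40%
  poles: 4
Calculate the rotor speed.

1419 rpm

n_s = 120f/p = 120×50/4 = 1500 rpm
n = n_s(1 − s) = 1500 × (1 − 0.054) = 1419 rpm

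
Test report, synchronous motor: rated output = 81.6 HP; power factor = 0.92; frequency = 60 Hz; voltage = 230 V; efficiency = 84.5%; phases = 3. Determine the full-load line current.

197 A

P_out = 81.6 × 746 = 60874 W
P_in = P_out / η = 60874 / 0.845 = 72040 W
I_L = P_in / (√3·V_L·cosφ) = 72040 / (1.732 × 230 × 0.92) = 197 A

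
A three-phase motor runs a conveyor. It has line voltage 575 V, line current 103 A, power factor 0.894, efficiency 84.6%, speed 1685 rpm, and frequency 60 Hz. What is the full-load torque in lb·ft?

324 lb·ft

P_in = √3·V·I·cosφ = 1.732 × 575 × 103 × 0.894 = 91704 W
P_out = η·P_in = 0.846 × 91704 = 77582 W
n = 1685 rpm
ω = 2π×1685/60 = 176.5 rad/s
τ = P_out/ω = 77582/176.5 = 439.6 N·m
In lb·ft: 439.6/1.356 = 324 lb·ft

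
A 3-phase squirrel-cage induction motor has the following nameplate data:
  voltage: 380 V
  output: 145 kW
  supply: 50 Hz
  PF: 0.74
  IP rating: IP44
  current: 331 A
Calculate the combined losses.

16.2 kW

P_in = √3·V·I·cosφ = 1.732×380×331×0.74 = 161210 W
P_out = 145000 W
Losses = P_in − P_out = 161210 − 145000 = 16210 W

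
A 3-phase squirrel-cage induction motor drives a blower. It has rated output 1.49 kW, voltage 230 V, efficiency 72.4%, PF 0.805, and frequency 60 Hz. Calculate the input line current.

6.42 A

P_out = 1.49 kW = 1490 W
P_in = P_out / η = 1490 / 0.724 = 2058 W
I_L = P_in / (√3·V_L·cosφ) = 2058 / (1.732 × 230 × 0.805) = 6.42 A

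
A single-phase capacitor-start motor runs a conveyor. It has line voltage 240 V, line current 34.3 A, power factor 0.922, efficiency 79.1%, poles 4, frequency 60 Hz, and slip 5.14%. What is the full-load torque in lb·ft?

P_in = V·I·cosφ = 240 × 34.3 × 0.922 = 7590 W
P_out = η·P_in = 0.791 × 7590 = 6004 W
n_s = 120×60/4 = 1800 rpm; n = 1800×(1−0.0514) = 1707 rpm
ω = 2π×1707/60 = 178.8 rad/s
τ = P_out/ω = 6004/178.8 = 33.58 N·m
In lb·ft: 33.58/1.356 = 24.8 lb·ft

24.8 lb·ft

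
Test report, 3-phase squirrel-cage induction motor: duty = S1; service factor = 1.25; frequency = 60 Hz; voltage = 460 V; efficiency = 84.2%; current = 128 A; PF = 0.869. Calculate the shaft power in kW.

P_in = √3·V·I·cosφ = 1.732 × 460 × 128 × 0.869 = 88621 W
P_out = η·P_in = 0.842 × 88621 = 74619 W

74.6 kW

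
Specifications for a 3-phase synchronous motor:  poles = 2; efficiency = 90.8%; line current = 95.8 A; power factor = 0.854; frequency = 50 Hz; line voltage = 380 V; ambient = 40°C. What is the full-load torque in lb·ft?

115 lb·ft

P_in = √3·V·I·cosφ = 1.732 × 380 × 95.8 × 0.854 = 53846 W
P_out = η·P_in = 0.908 × 53846 = 48892 W
n = n_s = 120×50/2 = 3000 rpm (synchronous)
ω = 2π×3000/60 = 314.2 rad/s
τ = P_out/ω = 48892/314.2 = 155.6 N·m
In lb·ft: 155.6/1.356 = 115 lb·ft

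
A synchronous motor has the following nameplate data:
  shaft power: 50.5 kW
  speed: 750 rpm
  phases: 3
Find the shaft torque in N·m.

643 N·m

ω = 2π × 750/60 = 78.54 rad/s
τ = P/ω = 50500/78.54 = 643 N·m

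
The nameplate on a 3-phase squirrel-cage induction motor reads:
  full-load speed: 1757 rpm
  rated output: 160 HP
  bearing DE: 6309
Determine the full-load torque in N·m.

649 N·m

P_out = 160 × 746 = 119360 W
ω = 2π × 1757/60 = 184 rad/s
τ = P_out/ω = 119360/184 = 649 N·m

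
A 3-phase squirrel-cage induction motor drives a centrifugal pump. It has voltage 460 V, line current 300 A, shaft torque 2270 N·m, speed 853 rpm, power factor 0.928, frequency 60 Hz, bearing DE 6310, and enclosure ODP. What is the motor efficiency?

91.4 %

ω = 2π × 853/60 = 89.33 rad/s; P_out = τω = 2270 × 89.33 = 202779 W
P_in = √3·V_L·I_L·cosφ = 1.732 × 460 × 300 × 0.928 = 221807 W
η = P_out / P_in = 202779 / 221807 = 0.914 = 91.4%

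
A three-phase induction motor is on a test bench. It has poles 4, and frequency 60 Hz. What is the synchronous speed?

n_s = 120f/p = 120×60/4 = 1800 rpm

1800 rpm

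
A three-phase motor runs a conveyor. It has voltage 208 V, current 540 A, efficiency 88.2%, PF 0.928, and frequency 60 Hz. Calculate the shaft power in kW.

P_in = √3·V·I·cosφ = 1.732 × 208 × 540 × 0.928 = 180531 W
P_out = η·P_in = 0.882 × 180531 = 159228 W

159 kW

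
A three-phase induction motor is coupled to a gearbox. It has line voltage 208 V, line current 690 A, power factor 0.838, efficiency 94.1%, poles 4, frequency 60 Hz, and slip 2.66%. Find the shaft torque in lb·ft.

788 lb·ft

P_in = √3·V·I·cosφ = 1.732 × 208 × 690 × 0.838 = 208307 W
P_out = η·P_in = 0.941 × 208307 = 196017 W
n_s = 120×60/4 = 1800 rpm; n = 1800×(1−0.0266) = 1752 rpm
ω = 2π×1752/60 = 183.5 rad/s
τ = P_out/ω = 196017/183.5 = 1068 N·m
In lb·ft: 1068/1.356 = 788 lb·ft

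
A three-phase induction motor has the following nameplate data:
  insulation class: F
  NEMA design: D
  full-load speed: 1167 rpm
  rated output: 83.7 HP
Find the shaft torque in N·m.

P_out = 83.7 × 746 = 62440 W
ω = 2π × 1167/60 = 122.2 rad/s
τ = P_out/ω = 62440/122.2 = 511 N·m

511 N·m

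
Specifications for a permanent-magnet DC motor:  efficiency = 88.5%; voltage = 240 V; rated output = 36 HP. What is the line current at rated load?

P_out = 36 × 746 = 26856 W
P_in = P_out / η = 26856 / 0.885 = 30346 W
I = P_in / V = 30346 / 240 = 126 A

126 A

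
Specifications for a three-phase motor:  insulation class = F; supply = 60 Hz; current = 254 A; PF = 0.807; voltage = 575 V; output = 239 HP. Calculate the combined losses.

P_in = √3·V·I·cosφ = 1.732×575×254×0.807 = 204138 W
P_out = 239×746 = 178294 W
Losses = P_in − P_out = 204138 − 178294 = 25844 W

25800 W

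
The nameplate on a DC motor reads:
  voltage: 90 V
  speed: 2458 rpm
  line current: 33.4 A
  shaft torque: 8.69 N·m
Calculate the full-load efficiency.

74.4 %

ω = 2π × 2458/60 = 257.4 rad/s; P_out = τω = 8.69 × 257.4 = 2237 W
P_in = V·I = 90 × 33.4 = 3006 W
η = P_out / P_in = 2237 / 3006 = 0.744 = 74.4%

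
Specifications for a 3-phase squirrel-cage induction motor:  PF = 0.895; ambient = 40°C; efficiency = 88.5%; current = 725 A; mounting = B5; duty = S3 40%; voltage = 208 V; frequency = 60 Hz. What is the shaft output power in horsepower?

P_in = √3·V·I·cosφ = 1.732 × 208 × 725 × 0.895 = 233761 W
P_out = η·P_in = 0.885 × 233761 = 206878 W
= 206878/746 = 277 HP

277 HP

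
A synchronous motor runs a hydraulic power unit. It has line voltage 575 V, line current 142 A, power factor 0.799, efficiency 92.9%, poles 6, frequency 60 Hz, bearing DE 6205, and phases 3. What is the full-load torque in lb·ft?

P_in = √3·V·I·cosφ = 1.732 × 575 × 142 × 0.799 = 112993 W
P_out = η·P_in = 0.929 × 112993 = 104970 W
n = n_s = 120×60/6 = 1200 rpm (synchronous)
ω = 2π×1200/60 = 125.7 rad/s
τ = P_out/ω = 104970/125.7 = 835.1 N·m
In lb·ft: 835.1/1.356 = 616 lb·ft

616 lb·ft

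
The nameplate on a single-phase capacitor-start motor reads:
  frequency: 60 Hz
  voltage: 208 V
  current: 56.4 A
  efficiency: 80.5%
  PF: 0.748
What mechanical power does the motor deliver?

7.06 kW

P_in = V·I·cosφ = 208 × 56.4 × 0.748 = 8775 W
P_out = η·P_in = 0.805 × 8775 = 7064 W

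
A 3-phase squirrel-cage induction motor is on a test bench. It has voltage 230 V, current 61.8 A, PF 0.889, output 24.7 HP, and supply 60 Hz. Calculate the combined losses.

3460 W

P_in = √3·V·I·cosφ = 1.732×230×61.8×0.889 = 21886 W
P_out = 24.7×746 = 18426 W
Losses = P_in − P_out = 21886 − 18426 = 3460 W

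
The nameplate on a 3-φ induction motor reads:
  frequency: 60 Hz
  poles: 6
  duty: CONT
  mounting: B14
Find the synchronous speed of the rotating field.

1200 rpm

n_s = 120f/p = 120×60/6 = 1200 rpm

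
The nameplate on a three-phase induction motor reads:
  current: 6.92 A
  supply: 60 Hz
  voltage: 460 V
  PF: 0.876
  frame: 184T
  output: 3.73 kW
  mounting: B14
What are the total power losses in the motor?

1.1 kW

P_in = √3·V·I·cosφ = 1.732×460×6.92×0.876 = 4830 W
P_out = 3730 W
Losses = P_in − P_out = 4830 − 3730 = 1100 W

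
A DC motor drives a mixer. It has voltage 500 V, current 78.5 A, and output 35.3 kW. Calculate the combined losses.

P_in = V·I = 500×78.5 = 39250 W
P_out = 35300 W
Losses = P_in − P_out = 39250 − 35300 = 3950 W

3950 W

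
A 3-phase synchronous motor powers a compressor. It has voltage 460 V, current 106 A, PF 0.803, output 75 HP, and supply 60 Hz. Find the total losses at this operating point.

11900 W

P_in = √3·V·I·cosφ = 1.732×460×106×0.803 = 67815 W
P_out = 75×746 = 55950 W
Losses = P_in − P_out = 67815 − 55950 = 11865 W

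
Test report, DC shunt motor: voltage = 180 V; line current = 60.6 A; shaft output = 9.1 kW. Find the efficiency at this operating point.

83.4 %

P_out = 9.1 kW = 9100 W
P_in = V·I = 180 × 60.6 = 10908 W
η = P_out / P_in = 9100 / 10908 = 0.834 = 83.4%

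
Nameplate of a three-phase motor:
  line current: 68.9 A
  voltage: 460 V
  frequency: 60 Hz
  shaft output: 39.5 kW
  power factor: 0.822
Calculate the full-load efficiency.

P_out = 39.5 kW = 39500 W
P_in = √3·V_L·I_L·cosφ = 1.732 × 460 × 68.9 × 0.822 = 45123 W
η = P_out / P_in = 39500 / 45123 = 0.875 = 87.5%

87.5 %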